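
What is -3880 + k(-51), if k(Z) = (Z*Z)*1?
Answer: -1279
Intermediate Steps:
k(Z) = Z² (k(Z) = Z²*1 = Z²)
-3880 + k(-51) = -3880 + (-51)² = -3880 + 2601 = -1279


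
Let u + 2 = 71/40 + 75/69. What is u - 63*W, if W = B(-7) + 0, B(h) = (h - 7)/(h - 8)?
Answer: -53303/920 ≈ -57.938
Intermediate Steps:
B(h) = (-7 + h)/(-8 + h)
W = 14/15 (W = (-7 - 7)/(-8 - 7) + 0 = -14/(-15) + 0 = -1/15*(-14) + 0 = 14/15 + 0 = 14/15 ≈ 0.93333)
u = 793/920 (u = -2 + (71/40 + 75/69) = -2 + (71*(1/40) + 75*(1/69)) = -2 + (71/40 + 25/23) = -2 + 2633/920 = 793/920 ≈ 0.86196)
u - 63*W = 793/920 - 63*14/15 = 793/920 - 294/5 = -53303/920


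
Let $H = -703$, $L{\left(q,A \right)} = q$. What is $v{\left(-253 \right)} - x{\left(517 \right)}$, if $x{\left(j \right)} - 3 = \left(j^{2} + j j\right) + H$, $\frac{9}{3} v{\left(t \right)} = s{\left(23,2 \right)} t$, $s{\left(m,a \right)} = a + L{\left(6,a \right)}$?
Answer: $- \frac{1603658}{3} \approx -5.3455 \cdot 10^{5}$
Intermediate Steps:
$s{\left(m,a \right)} = 6 + a$ ($s{\left(m,a \right)} = a + 6 = 6 + a$)
$v{\left(t \right)} = \frac{8 t}{3}$ ($v{\left(t \right)} = \frac{\left(6 + 2\right) t}{3} = \frac{8 t}{3}$)
$x{\left(j \right)} = -700 + 2 j^{2}$ ($x{\left(j \right)} = 3 - \left(703 - j^{2} - j j\right) = 3 + \left(\left(j^{2} + j^{2}\right) - 703\right) = 3 + \left(2 j^{2} - 703\right) = 3 + \left(-703 + 2 j^{2}\right) = -700 + 2 j^{2}$)
$v{\left(-253 \right)} - x{\left(517 \right)} = \frac{8}{3} \left(-253\right) - \left(-700 + 2 \cdot 517^{2}\right) = - \frac{2024}{3} - \left(-700 + 2 \cdot 267289\right) = - \frac{2024}{3} - \left(-700 + 534578\right) = - \frac{2024}{3} - 533878 = - \frac{1603658}{3}$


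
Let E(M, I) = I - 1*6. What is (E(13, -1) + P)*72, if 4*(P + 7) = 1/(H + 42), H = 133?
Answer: -176382/175 ≈ -1007.9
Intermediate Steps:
E(M, I) = -6 + I (E(M, I) = I - 6 = -6 + I)
P = -4899/700 (P = -7 + 1/(4*(133 + 42)) = -7 + (¼)/175 = -7 + (¼)*(1/175) = -7 + 1/700 = -4899/700 ≈ -6.9986)
(E(13, -1) + P)*72 = ((-6 - 1) - 4899/700)*72 = (-7 - 4899/700)*72 = -9799/700*72 = -176382/175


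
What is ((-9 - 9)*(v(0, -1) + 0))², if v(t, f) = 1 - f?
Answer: 1296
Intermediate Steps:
((-9 - 9)*(v(0, -1) + 0))² = ((-9 - 9)*((1 - 1*(-1)) + 0))² = (-18*((1 + 1) + 0))² = (-18*(2 + 0))² = (-18*2)² = (-36)² = 1296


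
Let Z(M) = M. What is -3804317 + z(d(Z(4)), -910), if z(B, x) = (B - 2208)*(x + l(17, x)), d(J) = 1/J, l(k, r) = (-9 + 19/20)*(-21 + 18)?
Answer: -147886533/80 ≈ -1.8486e+6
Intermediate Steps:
l(k, r) = 483/20 (l(k, r) = (-9 + 19*(1/20))*(-3) = (-9 + 19/20)*(-3) = -161/20*(-3) = 483/20)
z(B, x) = (-2208 + B)*(483/20 + x) (z(B, x) = (B - 2208)*(x + 483/20) = (-2208 + B)*(483/20 + x))
-3804317 + z(d(Z(4)), -910) = -3804317 + (-266616/5 - 2208*(-910) + (483/20)/4 - 910/4) = -3804317 + (-266616/5 + 2009280 + (483/20)*(1/4) + (1/4)*(-910)) = -3804317 + (-266616/5 + 2009280 + 483/80 - 455/2) = -3804317 + 156458827/80 = -147886533/80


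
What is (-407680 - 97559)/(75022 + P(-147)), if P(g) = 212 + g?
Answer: -168413/25029 ≈ -6.7287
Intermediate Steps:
(-407680 - 97559)/(75022 + P(-147)) = (-407680 - 97559)/(75022 + (212 - 147)) = -505239/(75022 + 65) = -505239/75087 = -505239*1/75087 = -168413/25029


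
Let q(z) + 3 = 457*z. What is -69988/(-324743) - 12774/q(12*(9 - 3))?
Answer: -615197298/3561456481 ≈ -0.17274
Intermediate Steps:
q(z) = -3 + 457*z
-69988/(-324743) - 12774/q(12*(9 - 3)) = -69988/(-324743) - 12774/(-3 + 457*(12*(9 - 3))) = -69988*(-1/324743) - 12774/(-3 + 457*(12*6)) = 69988/324743 - 12774/(-3 + 457*72) = 69988/324743 - 12774/(-3 + 32904) = 69988/324743 - 12774/32901 = 69988/324743 - 12774*1/32901 = 69988/324743 - 4258/10967 = -615197298/3561456481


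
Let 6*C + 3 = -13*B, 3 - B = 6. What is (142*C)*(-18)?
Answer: -15336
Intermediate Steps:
B = -3 (B = 3 - 1*6 = 3 - 6 = -3)
C = 6 (C = -½ + (-13*(-3))/6 = -½ + (⅙)*39 = -½ + 13/2 = 6)
(142*C)*(-18) = (142*6)*(-18) = 852*(-18) = -15336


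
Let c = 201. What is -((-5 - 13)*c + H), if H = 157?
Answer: 3461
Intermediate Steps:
-((-5 - 13)*c + H) = -((-5 - 13)*201 + 157) = -(-18*201 + 157) = -(-3618 + 157) = -1*(-3461) = 3461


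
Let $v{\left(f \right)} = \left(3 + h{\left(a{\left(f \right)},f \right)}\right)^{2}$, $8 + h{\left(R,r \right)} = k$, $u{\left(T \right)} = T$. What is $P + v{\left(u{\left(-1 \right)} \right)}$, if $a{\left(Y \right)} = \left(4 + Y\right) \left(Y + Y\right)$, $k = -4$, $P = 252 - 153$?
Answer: $180$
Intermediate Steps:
$P = 99$
$a{\left(Y \right)} = 2 Y \left(4 + Y\right)$ ($a{\left(Y \right)} = \left(4 + Y\right) 2 Y = 2 Y \left(4 + Y\right)$)
$h{\left(R,r \right)} = -12$ ($h{\left(R,r \right)} = -8 - 4 = -12$)
$v{\left(f \right)} = 81$ ($v{\left(f \right)} = \left(3 - 12\right)^{2} = \left(-9\right)^{2} = 81$)
$P + v{\left(u{\left(-1 \right)} \right)} = 99 + 81 = 180$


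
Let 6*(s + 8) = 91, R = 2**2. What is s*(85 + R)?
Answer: 3827/6 ≈ 637.83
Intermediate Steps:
R = 4
s = 43/6 (s = -8 + (1/6)*91 = -8 + 91/6 = 43/6 ≈ 7.1667)
s*(85 + R) = 43*(85 + 4)/6 = (43/6)*89 = 3827/6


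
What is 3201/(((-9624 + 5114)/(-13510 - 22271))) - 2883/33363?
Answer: 115794471781/4559610 ≈ 25396.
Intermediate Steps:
3201/(((-9624 + 5114)/(-13510 - 22271))) - 2883/33363 = 3201/((-4510/(-35781))) - 2883*1/33363 = 3201/((-4510*(-1/35781))) - 961/11121 = 3201/(4510/35781) - 961/11121 = 3201*(35781/4510) - 961/11121 = 10412271/410 - 961/11121 = 115794471781/4559610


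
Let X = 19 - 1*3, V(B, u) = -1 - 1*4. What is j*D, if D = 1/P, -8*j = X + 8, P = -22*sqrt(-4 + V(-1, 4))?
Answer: -I/22 ≈ -0.045455*I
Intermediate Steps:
V(B, u) = -5 (V(B, u) = -1 - 4 = -5)
X = 16 (X = 19 - 3 = 16)
P = -66*I (P = -22*sqrt(-4 - 5) = -66*I ≈ -66.0*I)
j = -3 (j = -(16 + 8)/8 = -1/8*24 = -3)
D = I/66 (D = 1/(-66*I) = I/66 ≈ 0.015152*I)
j*D = -I/22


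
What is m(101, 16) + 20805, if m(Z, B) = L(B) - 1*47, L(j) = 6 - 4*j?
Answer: 20700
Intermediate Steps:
m(Z, B) = -41 - 4*B (m(Z, B) = (6 - 4*B) - 1*47 = (6 - 4*B) - 47 = -41 - 4*B)
m(101, 16) + 20805 = (-41 - 4*16) + 20805 = (-41 - 64) + 20805 = -105 + 20805 = 20700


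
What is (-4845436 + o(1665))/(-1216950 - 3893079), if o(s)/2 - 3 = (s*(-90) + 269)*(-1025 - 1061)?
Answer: -619206502/5110029 ≈ -121.17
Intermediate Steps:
o(s) = -1122262 + 375480*s (o(s) = 6 + 2*((s*(-90) + 269)*(-1025 - 1061)) = 6 + 2*((-90*s + 269)*(-2086)) = 6 + 2*((269 - 90*s)*(-2086)) = 6 + 2*(-561134 + 187740*s) = 6 + (-1122268 + 375480*s) = -1122262 + 375480*s)
(-4845436 + o(1665))/(-1216950 - 3893079) = (-4845436 + (-1122262 + 375480*1665))/(-1216950 - 3893079) = (-4845436 + (-1122262 + 625174200))/(-5110029) = (-4845436 + 624051938)*(-1/5110029) = 619206502*(-1/5110029) = -619206502/5110029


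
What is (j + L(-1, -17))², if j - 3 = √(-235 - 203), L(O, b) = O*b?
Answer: (20 + I*√438)² ≈ -38.0 + 837.14*I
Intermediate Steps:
j = 3 + I*√438 (j = 3 + √(-235 - 203) = 3 + √(-438) = 3 + I*√438 ≈ 3.0 + 20.928*I)
(j + L(-1, -17))² = ((3 + I*√438) - 1*(-17))² = ((3 + I*√438) + 17)² = (20 + I*√438)²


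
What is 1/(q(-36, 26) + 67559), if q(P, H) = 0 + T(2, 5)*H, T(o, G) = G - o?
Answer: 1/67637 ≈ 1.4785e-5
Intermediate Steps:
q(P, H) = 3*H (q(P, H) = 0 + (5 - 1*2)*H = 0 + (5 - 2)*H = 0 + 3*H = 3*H)
1/(q(-36, 26) + 67559) = 1/(3*26 + 67559) = 1/(78 + 67559) = 1/67637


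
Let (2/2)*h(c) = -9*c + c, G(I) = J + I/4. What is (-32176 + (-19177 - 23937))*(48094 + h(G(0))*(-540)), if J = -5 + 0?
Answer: -1994733260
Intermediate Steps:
J = -5
G(I) = -5 + I/4
h(c) = -8*c (h(c) = -9*c + c = -8*c)
(-32176 + (-19177 - 23937))*(48094 + h(G(0))*(-540)) = (-32176 + (-19177 - 23937))*(48094 - 8*(-5 + (¼)*0)*(-540)) = (-32176 - 43114)*(48094 - 8*(-5 + 0)*(-540)) = -75290*(48094 - 8*(-5)*(-540)) = -75290*(48094 + 40*(-540)) = -75290*(48094 - 21600) = -75290*26494 = -1994733260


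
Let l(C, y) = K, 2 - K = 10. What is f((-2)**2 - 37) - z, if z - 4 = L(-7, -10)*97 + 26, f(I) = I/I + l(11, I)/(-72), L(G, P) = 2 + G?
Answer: 4105/9 ≈ 456.11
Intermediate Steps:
K = -8 (K = 2 - 1*10 = 2 - 10 = -8)
l(C, y) = -8
f(I) = 10/9 (f(I) = I/I - 8/(-72) = 1 - 8*(-1/72) = 1 + 1/9 = 10/9)
z = -455 (z = 4 + ((2 - 7)*97 + 26) = 4 + (-5*97 + 26) = 4 + (-485 + 26) = 4 - 459 = -455)
f((-2)**2 - 37) - z = 10/9 - 1*(-455) = 10/9 + 455 = 4105/9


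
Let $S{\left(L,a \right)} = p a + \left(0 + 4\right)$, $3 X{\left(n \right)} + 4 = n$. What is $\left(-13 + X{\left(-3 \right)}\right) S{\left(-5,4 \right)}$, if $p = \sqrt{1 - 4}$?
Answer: $- \frac{184}{3} - \frac{184 i \sqrt{3}}{3} \approx -61.333 - 106.23 i$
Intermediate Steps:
$X{\left(n \right)} = - \frac{4}{3} + \frac{n}{3}$
$p = i \sqrt{3}$ ($p = \sqrt{-3} = i \sqrt{3} \approx 1.732 i$)
$S{\left(L,a \right)} = 4 + i a \sqrt{3}$ ($S{\left(L,a \right)} = i \sqrt{3} a + \left(0 + 4\right) = i a \sqrt{3} + 4 = 4 + i a \sqrt{3}$)
$\left(-13 + X{\left(-3 \right)}\right) S{\left(-5,4 \right)} = \left(-13 + \left(- \frac{4}{3} + \frac{1}{3} \left(-3\right)\right)\right) \left(4 + i 4 \sqrt{3}\right) = \left(-13 - \frac{7}{3}\right) \left(4 + 4 i \sqrt{3}\right) = - \frac{46 \left(4 + 4 i \sqrt{3}\right)}{3} = - \frac{184}{3} - \frac{184 i \sqrt{3}}{3}$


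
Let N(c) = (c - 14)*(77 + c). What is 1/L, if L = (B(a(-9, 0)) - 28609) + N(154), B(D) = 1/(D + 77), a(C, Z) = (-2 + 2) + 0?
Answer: 77/287288 ≈ 0.00026802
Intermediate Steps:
a(C, Z) = 0 (a(C, Z) = 0 + 0 = 0)
B(D) = 1/(77 + D)
N(c) = (-14 + c)*(77 + c)
L = 287288/77 (L = (1/(77 + 0) - 28609) + (-1078 + 154**2 + 63*154) = (1/77 - 28609) + (-1078 + 23716 + 9702) = (1/77 - 28609) + 32340 = -2202892/77 + 32340 = 287288/77 ≈ 3731.0)
1/L = 1/(287288/77) = 77/287288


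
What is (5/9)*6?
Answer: 10/3 ≈ 3.3333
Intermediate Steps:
(5/9)*6 = 10/3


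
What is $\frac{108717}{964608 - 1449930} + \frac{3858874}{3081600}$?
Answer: $\frac{128147845019}{124630689600} \approx 1.0282$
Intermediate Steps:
$\frac{108717}{964608 - 1449930} + \frac{3858874}{3081600} = \frac{108717}{-485322} + 3858874 \cdot \frac{1}{3081600} = 108717 \left(- \frac{1}{485322}\right) + \frac{1929437}{1540800} = - \frac{36239}{161774} + \frac{1929437}{1540800} = \frac{128147845019}{124630689600}$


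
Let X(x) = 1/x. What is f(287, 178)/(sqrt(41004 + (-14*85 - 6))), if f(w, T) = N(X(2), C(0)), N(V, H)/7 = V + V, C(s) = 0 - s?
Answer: 7*sqrt(622)/4976 ≈ 0.035084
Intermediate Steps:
C(s) = -s
X(x) = 1/x
N(V, H) = 14*V (N(V, H) = 7*(V + V) = 7*(2*V) = 14*V)
f(w, T) = 7 (f(w, T) = 14/2 = 14*(1/2) = 7)
f(287, 178)/(sqrt(41004 + (-14*85 - 6))) = 7/(sqrt(41004 + (-14*85 - 6))) = 7/(sqrt(41004 + (-1190 - 6))) = 7/(sqrt(41004 - 1196)) = 7/(sqrt(39808)) = 7/((8*sqrt(622))) = 7*(sqrt(622)/4976) = 7*sqrt(622)/4976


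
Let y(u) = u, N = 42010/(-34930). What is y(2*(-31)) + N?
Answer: -220767/3493 ≈ -63.203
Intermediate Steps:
N = -4201/3493 (N = 42010*(-1/34930) = -4201/3493 ≈ -1.2027)
y(2*(-31)) + N = 2*(-31) - 4201/3493 = -62 - 4201/3493 = -220767/3493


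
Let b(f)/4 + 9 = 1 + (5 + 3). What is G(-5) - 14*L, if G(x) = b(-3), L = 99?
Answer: -1386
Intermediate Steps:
b(f) = 0 (b(f) = -36 + 4*(1 + (5 + 3)) = -36 + 4*(1 + 8) = -36 + 4*9 = -36 + 36 = 0)
G(x) = 0
G(-5) - 14*L = 0 - 14*99 = 0 - 1386 = -1386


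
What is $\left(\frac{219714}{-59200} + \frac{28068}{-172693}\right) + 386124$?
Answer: $\frac{1973735190839499}{5111712800} \approx 3.8612 \cdot 10^{5}$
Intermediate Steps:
$\left(\frac{219714}{-59200} + \frac{28068}{-172693}\right) + 386124 = \left(219714 \left(- \frac{1}{59200}\right) + 28068 \left(- \frac{1}{172693}\right)\right) + 386124 = \left(- \frac{109857}{29600} - \frac{28068}{172693}\right) + 386124 = - \frac{19802347701}{5111712800} + 386124 = \frac{1973735190839499}{5111712800}$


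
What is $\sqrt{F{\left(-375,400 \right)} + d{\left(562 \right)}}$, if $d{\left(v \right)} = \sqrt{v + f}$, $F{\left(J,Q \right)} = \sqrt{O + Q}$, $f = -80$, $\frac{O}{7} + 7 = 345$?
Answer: $\sqrt{\sqrt{482} + \sqrt{2766}} \approx 8.6341$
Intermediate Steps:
$O = 2366$ ($O = -49 + 7 \cdot 345 = -49 + 2415 = 2366$)
$F{\left(J,Q \right)} = \sqrt{2366 + Q}$
$d{\left(v \right)} = \sqrt{-80 + v}$ ($d{\left(v \right)} = \sqrt{v - 80} = \sqrt{-80 + v}$)
$\sqrt{F{\left(-375,400 \right)} + d{\left(562 \right)}} = \sqrt{\sqrt{2366 + 400} + \sqrt{-80 + 562}} = \sqrt{\sqrt{2766} + \sqrt{482}} = \sqrt{\sqrt{482} + \sqrt{2766}}$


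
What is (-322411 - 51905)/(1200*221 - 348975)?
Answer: 124772/27925 ≈ 4.4681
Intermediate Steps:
(-322411 - 51905)/(1200*221 - 348975) = -374316/(265200 - 348975) = -374316/(-83775) = -374316*(-1/83775) = 124772/27925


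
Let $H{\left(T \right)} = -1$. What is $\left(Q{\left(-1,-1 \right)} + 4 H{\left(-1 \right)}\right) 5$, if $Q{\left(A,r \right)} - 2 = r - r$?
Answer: $-10$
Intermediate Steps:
$Q{\left(A,r \right)} = 2$ ($Q{\left(A,r \right)} = 2 + \left(r - r\right) = 2 + 0 = 2$)
$\left(Q{\left(-1,-1 \right)} + 4 H{\left(-1 \right)}\right) 5 = \left(2 + 4 \left(-1\right)\right) 5 = \left(2 - 4\right) 5 = \left(-2\right) 5 = -10$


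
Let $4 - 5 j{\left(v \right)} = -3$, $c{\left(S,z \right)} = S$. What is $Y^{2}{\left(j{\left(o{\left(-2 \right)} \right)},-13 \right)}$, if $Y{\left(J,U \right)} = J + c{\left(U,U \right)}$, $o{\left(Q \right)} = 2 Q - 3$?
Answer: $\frac{3364}{25} \approx 134.56$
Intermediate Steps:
$o{\left(Q \right)} = -3 + 2 Q$
$j{\left(v \right)} = \frac{7}{5}$ ($j{\left(v \right)} = \frac{4}{5} - - \frac{3}{5} = \frac{4}{5} + \frac{3}{5} = \frac{7}{5}$)
$Y{\left(J,U \right)} = J + U$
$Y^{2}{\left(j{\left(o{\left(-2 \right)} \right)},-13 \right)} = \left(\frac{7}{5} - 13\right)^{2} = \left(- \frac{58}{5}\right)^{2} = \frac{3364}{25}$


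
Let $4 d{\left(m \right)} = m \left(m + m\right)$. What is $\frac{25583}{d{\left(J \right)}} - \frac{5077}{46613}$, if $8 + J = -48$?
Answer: $\frac{169219949}{10441312} \approx 16.207$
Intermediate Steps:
$J = -56$ ($J = -8 - 48 = -56$)
$d{\left(m \right)} = \frac{m^{2}}{2}$ ($d{\left(m \right)} = \frac{m \left(m + m\right)}{4} = \frac{m 2 m}{4} = \frac{2 m^{2}}{4} = \frac{m^{2}}{2}$)
$\frac{25583}{d{\left(J \right)}} - \frac{5077}{46613} = \frac{25583}{\frac{1}{2} \left(-56\right)^{2}} - \frac{5077}{46613} = \frac{25583}{\frac{1}{2} \cdot 3136} - \frac{5077}{46613} = \frac{25583}{1568} - \frac{5077}{46613} = \frac{169219949}{10441312}$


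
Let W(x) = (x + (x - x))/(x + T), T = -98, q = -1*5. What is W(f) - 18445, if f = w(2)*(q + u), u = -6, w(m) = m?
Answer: -1106689/60 ≈ -18445.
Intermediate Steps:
q = -5
f = -22 (f = 2*(-5 - 6) = 2*(-11) = -22)
W(x) = x/(-98 + x) (W(x) = (x + (x - x))/(x - 98) = (x + 0)/(-98 + x) = x/(-98 + x))
W(f) - 18445 = -22/(-98 - 22) - 18445 = -22/(-120) - 18445 = -22*(-1/120) - 18445 = 11/60 - 18445 = -1106689/60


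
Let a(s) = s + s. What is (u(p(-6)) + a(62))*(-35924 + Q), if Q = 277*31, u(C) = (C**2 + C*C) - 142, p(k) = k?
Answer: -1476198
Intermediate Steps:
a(s) = 2*s
u(C) = -142 + 2*C**2 (u(C) = (C**2 + C**2) - 142 = 2*C**2 - 142 = -142 + 2*C**2)
Q = 8587
(u(p(-6)) + a(62))*(-35924 + Q) = ((-142 + 2*(-6)**2) + 2*62)*(-35924 + 8587) = ((-142 + 2*36) + 124)*(-27337) = ((-142 + 72) + 124)*(-27337) = (-70 + 124)*(-27337) = 54*(-27337) = -1476198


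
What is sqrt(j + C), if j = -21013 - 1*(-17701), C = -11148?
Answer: 2*I*sqrt(3615) ≈ 120.25*I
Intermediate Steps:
j = -3312 (j = -21013 + 17701 = -3312)
sqrt(j + C) = sqrt(-3312 - 11148) = sqrt(-14460) = 2*I*sqrt(3615)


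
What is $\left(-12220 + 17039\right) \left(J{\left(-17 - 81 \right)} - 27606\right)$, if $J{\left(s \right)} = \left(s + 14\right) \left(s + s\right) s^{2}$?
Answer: $761848480350$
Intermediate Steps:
$J{\left(s \right)} = 2 s^{3} \left(14 + s\right)$ ($J{\left(s \right)} = \left(14 + s\right) 2 s s^{2} = 2 s \left(14 + s\right) s^{2} = 2 s^{3} \left(14 + s\right)$)
$\left(-12220 + 17039\right) \left(J{\left(-17 - 81 \right)} - 27606\right) = \left(-12220 + 17039\right) \left(2 \left(-17 - 81\right)^{3} \left(14 - 98\right) - 27606\right) = 4819 \left(2 \left(-17 - 81\right)^{3} \left(14 - 98\right) - 27606\right) = 4819 \left(2 \left(-98\right)^{3} \left(14 - 98\right) - 27606\right) = 4819 \left(2 \left(-941192\right) \left(-84\right) - 27606\right) = 4819 \left(158120256 - 27606\right) = 4819 \cdot 158092650 = 761848480350$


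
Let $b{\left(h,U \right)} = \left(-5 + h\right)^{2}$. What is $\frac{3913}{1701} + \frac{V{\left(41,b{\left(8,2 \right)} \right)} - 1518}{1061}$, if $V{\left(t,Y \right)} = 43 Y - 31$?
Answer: $\frac{310733}{257823} \approx 1.2052$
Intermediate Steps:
$V{\left(t,Y \right)} = -31 + 43 Y$
$\frac{3913}{1701} + \frac{V{\left(41,b{\left(8,2 \right)} \right)} - 1518}{1061} = \frac{3913}{1701} + \frac{\left(-31 + 43 \left(-5 + 8\right)^{2}\right) - 1518}{1061} = 3913 \cdot \frac{1}{1701} + \left(\left(-31 + 43 \cdot 3^{2}\right) - 1518\right) \frac{1}{1061} = \frac{559}{243} + \left(\left(-31 + 43 \cdot 9\right) - 1518\right) \frac{1}{1061} = \frac{559}{243} + \left(\left(-31 + 387\right) - 1518\right) \frac{1}{1061} = \frac{559}{243} + \left(356 - 1518\right) \frac{1}{1061} = \frac{559}{243} - \frac{1162}{1061} = \frac{310733}{257823}$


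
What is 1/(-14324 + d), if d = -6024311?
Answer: -1/6038635 ≈ -1.6560e-7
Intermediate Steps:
1/(-14324 + d) = 1/(-14324 - 6024311) = 1/(-6038635) = -1/6038635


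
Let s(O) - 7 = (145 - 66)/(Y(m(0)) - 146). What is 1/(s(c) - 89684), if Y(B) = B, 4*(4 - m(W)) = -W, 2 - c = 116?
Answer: -142/12734213 ≈ -1.1151e-5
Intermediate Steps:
c = -114 (c = 2 - 1*116 = 2 - 116 = -114)
m(W) = 4 + W/4 (m(W) = 4 - (-1)*W/4 = 4 + W/4)
s(O) = 915/142 (s(O) = 7 + (145 - 66)/((4 + (¼)*0) - 146) = 7 + 79/((4 + 0) - 146) = 7 + 79/(4 - 146) = 7 + 79/(-142) = 7 + 79*(-1/142) = 7 - 79/142 = 915/142)
1/(s(c) - 89684) = 1/(915/142 - 89684) = 1/(-12734213/142) = -142/12734213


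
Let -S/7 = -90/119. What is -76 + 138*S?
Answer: 11128/17 ≈ 654.59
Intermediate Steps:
S = 90/17 (S = -(-630)/119 = -7*(-90/119) = 90/17 ≈ 5.2941)
-76 + 138*S = -76 + 138*(90/17) = -76 + 12420/17 = 11128/17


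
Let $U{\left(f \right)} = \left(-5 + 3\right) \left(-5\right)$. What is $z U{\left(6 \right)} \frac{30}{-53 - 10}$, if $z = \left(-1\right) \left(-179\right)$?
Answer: $- \frac{17900}{21} \approx -852.38$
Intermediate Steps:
$z = 179$
$U{\left(f \right)} = 10$ ($U{\left(f \right)} = \left(-2\right) \left(-5\right) = 10$)
$z U{\left(6 \right)} \frac{30}{-53 - 10} = 179 \cdot 10 \frac{30}{-53 - 10} = 1790 \frac{30}{-53 - 10} = 1790 \frac{30}{-63} = 1790 \cdot 30 \left(- \frac{1}{63}\right) = 1790 \left(- \frac{10}{21}\right) = - \frac{17900}{21}$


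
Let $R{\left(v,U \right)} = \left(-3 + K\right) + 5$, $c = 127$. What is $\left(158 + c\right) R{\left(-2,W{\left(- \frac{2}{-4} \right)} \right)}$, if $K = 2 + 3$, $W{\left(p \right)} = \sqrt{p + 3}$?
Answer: $1995$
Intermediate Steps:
$W{\left(p \right)} = \sqrt{3 + p}$
$K = 5$
$R{\left(v,U \right)} = 7$ ($R{\left(v,U \right)} = \left(-3 + 5\right) + 5 = 2 + 5 = 7$)
$\left(158 + c\right) R{\left(-2,W{\left(- \frac{2}{-4} \right)} \right)} = \left(158 + 127\right) 7 = 285 \cdot 7 = 1995$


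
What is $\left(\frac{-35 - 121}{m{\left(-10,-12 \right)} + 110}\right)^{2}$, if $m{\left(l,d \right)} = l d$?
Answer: $\frac{6084}{13225} \approx 0.46004$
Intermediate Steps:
$m{\left(l,d \right)} = d l$
$\left(\frac{-35 - 121}{m{\left(-10,-12 \right)} + 110}\right)^{2} = \left(\frac{-35 - 121}{\left(-12\right) \left(-10\right) + 110}\right)^{2} = \left(- \frac{156}{120 + 110}\right)^{2} = \left(- \frac{156}{230}\right)^{2} = \left(\left(-156\right) \frac{1}{230}\right)^{2} = \left(- \frac{78}{115}\right)^{2} = \frac{6084}{13225}$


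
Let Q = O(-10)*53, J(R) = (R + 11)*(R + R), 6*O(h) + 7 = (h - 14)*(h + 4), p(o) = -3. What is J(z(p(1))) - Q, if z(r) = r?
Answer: -7549/6 ≈ -1258.2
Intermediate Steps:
O(h) = -7/6 + (-14 + h)*(4 + h)/6 (O(h) = -7/6 + ((h - 14)*(h + 4))/6 = -7/6 + ((-14 + h)*(4 + h))/6 = -7/6 + (-14 + h)*(4 + h)/6)
J(R) = 2*R*(11 + R) (J(R) = (11 + R)*(2*R) = 2*R*(11 + R))
Q = 7261/6 (Q = (-21/2 - 5/3*(-10) + (1/6)*(-10)**2)*53 = (-21/2 + 50/3 + (1/6)*100)*53 = (-21/2 + 50/3 + 50/3)*53 = (137/6)*53 = 7261/6 ≈ 1210.2)
J(z(p(1))) - Q = 2*(-3)*(11 - 3) - 1*7261/6 = 2*(-3)*8 - 7261/6 = -48 - 7261/6 = -7549/6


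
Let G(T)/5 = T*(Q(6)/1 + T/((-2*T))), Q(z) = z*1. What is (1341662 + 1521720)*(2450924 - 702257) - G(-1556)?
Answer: 5007101654584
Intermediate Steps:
Q(z) = z
G(T) = 55*T/2 (G(T) = 5*(T*(6/1 + T/((-2*T)))) = 5*(T*(6*1 + T*(-1/(2*T)))) = 5*(T*(6 - ½)) = 5*(T*(11/2)) = 5*(11*T/2) = 55*T/2)
(1341662 + 1521720)*(2450924 - 702257) - G(-1556) = (1341662 + 1521720)*(2450924 - 702257) - 55*(-1556)/2 = 2863382*1748667 - 1*(-42790) = 5007101611794 + 42790 = 5007101654584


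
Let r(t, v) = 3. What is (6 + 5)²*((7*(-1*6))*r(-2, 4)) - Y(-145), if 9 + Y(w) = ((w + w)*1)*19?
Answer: -9727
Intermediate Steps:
Y(w) = -9 + 38*w (Y(w) = -9 + ((w + w)*1)*19 = -9 + ((2*w)*1)*19 = -9 + (2*w)*19 = -9 + 38*w)
(6 + 5)²*((7*(-1*6))*r(-2, 4)) - Y(-145) = (6 + 5)²*((7*(-1*6))*3) - (-9 + 38*(-145)) = 11²*((7*(-6))*3) - (-9 - 5510) = 121*(-42*3) - 1*(-5519) = 121*(-126) + 5519 = -15246 + 5519 = -9727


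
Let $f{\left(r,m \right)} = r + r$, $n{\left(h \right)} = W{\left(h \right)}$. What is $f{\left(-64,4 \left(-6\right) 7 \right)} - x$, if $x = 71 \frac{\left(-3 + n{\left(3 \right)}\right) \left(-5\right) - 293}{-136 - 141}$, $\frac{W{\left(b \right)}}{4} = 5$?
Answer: $- \frac{62294}{277} \approx -224.89$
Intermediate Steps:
$W{\left(b \right)} = 20$ ($W{\left(b \right)} = 4 \cdot 5 = 20$)
$n{\left(h \right)} = 20$
$f{\left(r,m \right)} = 2 r$
$x = \frac{26838}{277}$ ($x = 71 \frac{\left(-3 + 20\right) \left(-5\right) - 293}{-136 - 141} = 71 \frac{17 \left(-5\right) - 293}{-277} = 71 \left(-85 - 293\right) \left(- \frac{1}{277}\right) = 71 \left(\left(-378\right) \left(- \frac{1}{277}\right)\right) = 71 \cdot \frac{378}{277} = \frac{26838}{277} \approx 96.888$)
$f{\left(-64,4 \left(-6\right) 7 \right)} - x = 2 \left(-64\right) - \frac{26838}{277} = -128 - \frac{26838}{277} = - \frac{62294}{277}$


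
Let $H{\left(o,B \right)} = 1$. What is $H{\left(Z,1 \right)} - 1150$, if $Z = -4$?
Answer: $-1149$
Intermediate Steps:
$H{\left(Z,1 \right)} - 1150 = 1 - 1150 = -1149$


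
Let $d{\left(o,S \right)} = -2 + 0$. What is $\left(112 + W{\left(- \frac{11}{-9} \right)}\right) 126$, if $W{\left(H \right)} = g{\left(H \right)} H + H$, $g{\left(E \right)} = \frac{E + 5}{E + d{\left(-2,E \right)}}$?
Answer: $13034$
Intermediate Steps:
$d{\left(o,S \right)} = -2$
$g{\left(E \right)} = \frac{5 + E}{-2 + E}$ ($g{\left(E \right)} = \frac{E + 5}{E - 2} = \frac{5 + E}{-2 + E}$)
$W{\left(H \right)} = H + \frac{H \left(5 + H\right)}{-2 + H}$ ($W{\left(H \right)} = \frac{5 + H}{-2 + H} H + H = \frac{H \left(5 + H\right)}{-2 + H} + H = H + \frac{H \left(5 + H\right)}{-2 + H}$)
$\left(112 + W{\left(- \frac{11}{-9} \right)}\right) 126 = \left(112 + \frac{- \frac{11}{-9} \left(3 + 2 \left(- \frac{11}{-9}\right)\right)}{-2 - \frac{11}{-9}}\right) 126 = \left(112 + \frac{\left(-11\right) \left(- \frac{1}{9}\right) \left(3 + 2 \left(\left(-11\right) \left(- \frac{1}{9}\right)\right)\right)}{-2 - - \frac{11}{9}}\right) 126 = \left(112 + \frac{11 \left(3 + 2 \cdot \frac{11}{9}\right)}{9 \left(-2 + \frac{11}{9}\right)}\right) 126 = \left(112 + \frac{11 \left(3 + \frac{22}{9}\right)}{9 \left(- \frac{7}{9}\right)}\right) 126 = \left(112 + \frac{11}{9} \left(- \frac{9}{7}\right) \frac{49}{9}\right) 126 = \left(112 - \frac{77}{9}\right) 126 = \frac{931}{9} \cdot 126 = 13034$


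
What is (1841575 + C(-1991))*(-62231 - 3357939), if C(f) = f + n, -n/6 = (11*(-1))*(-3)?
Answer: -6291012815620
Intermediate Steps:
n = -198 (n = -6*11*(-1)*(-3) = -(-66)*(-3) = -6*33 = -198)
C(f) = -198 + f (C(f) = f - 198 = -198 + f)
(1841575 + C(-1991))*(-62231 - 3357939) = (1841575 + (-198 - 1991))*(-62231 - 3357939) = (1841575 - 2189)*(-3420170) = 1839386*(-3420170) = -6291012815620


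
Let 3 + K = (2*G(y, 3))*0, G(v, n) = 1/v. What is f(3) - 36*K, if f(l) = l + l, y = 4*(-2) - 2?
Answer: 114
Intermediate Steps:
y = -10 (y = -8 - 2 = -10)
K = -3 (K = -3 + (2/(-10))*0 = -3 + (2*(-1/10))*0 = -3 - 1/5*0 = -3 + 0 = -3)
f(l) = 2*l
f(3) - 36*K = 2*3 - 36*(-3) = 6 + 108 = 114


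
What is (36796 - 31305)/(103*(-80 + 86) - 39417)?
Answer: -5491/38799 ≈ -0.14152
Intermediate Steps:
(36796 - 31305)/(103*(-80 + 86) - 39417) = 5491/(103*6 - 39417) = 5491/(618 - 39417) = 5491/(-38799) = 5491*(-1/38799) = -5491/38799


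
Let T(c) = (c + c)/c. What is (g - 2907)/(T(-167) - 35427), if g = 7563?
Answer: -4656/35425 ≈ -0.13143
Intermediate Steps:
T(c) = 2 (T(c) = (2*c)/c = 2)
(g - 2907)/(T(-167) - 35427) = (7563 - 2907)/(2 - 35427) = 4656/(-35425) = 4656*(-1/35425) = -4656/35425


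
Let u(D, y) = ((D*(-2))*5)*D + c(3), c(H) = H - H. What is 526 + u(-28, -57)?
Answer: -7314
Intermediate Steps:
c(H) = 0
u(D, y) = -10*D**2 (u(D, y) = ((D*(-2))*5)*D + 0 = (-2*D*5)*D + 0 = (-10*D)*D + 0 = -10*D**2 + 0 = -10*D**2)
526 + u(-28, -57) = 526 - 10*(-28)**2 = 526 - 10*784 = 526 - 7840 = -7314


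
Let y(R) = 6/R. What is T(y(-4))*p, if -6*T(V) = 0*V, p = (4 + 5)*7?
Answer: 0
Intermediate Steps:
p = 63 (p = 9*7 = 63)
T(V) = 0 (T(V) = -0*V = -1/6*0 = 0)
T(y(-4))*p = 0*63 = 0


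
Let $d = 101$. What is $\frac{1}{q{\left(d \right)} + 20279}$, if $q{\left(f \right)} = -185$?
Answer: $\frac{1}{20094} \approx 4.9766 \cdot 10^{-5}$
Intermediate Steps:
$\frac{1}{q{\left(d \right)} + 20279} = \frac{1}{-185 + 20279} = \frac{1}{20094}$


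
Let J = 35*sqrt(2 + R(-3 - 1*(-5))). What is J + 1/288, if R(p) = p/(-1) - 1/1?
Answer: 1/288 + 35*I ≈ 0.0034722 + 35.0*I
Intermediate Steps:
R(p) = -1 - p (R(p) = p*(-1) - 1*1 = -p - 1 = -1 - p)
J = 35*I (J = 35*sqrt(2 + (-1 - (-3 - 1*(-5)))) = 35*sqrt(2 + (-1 - (-3 + 5))) = 35*sqrt(2 + (-1 - 1*2)) = 35*sqrt(2 + (-1 - 2)) = 35*sqrt(2 - 3) = 35*sqrt(-1) = 35*I ≈ 35.0*I)
J + 1/288 = 35*I + 1/288 = 1/288 + 35*I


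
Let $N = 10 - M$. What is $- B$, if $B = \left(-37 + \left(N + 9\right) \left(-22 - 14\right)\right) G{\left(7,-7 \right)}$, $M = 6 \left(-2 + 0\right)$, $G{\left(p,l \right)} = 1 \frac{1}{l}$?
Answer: $- \frac{1153}{7} \approx -164.71$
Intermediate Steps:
$G{\left(p,l \right)} = \frac{1}{l}$
$M = -12$ ($M = 6 \left(-2\right) = -12$)
$N = 22$ ($N = 10 - -12 = 10 + 12 = 22$)
$B = \frac{1153}{7}$ ($B = \frac{-37 + \left(22 + 9\right) \left(-22 - 14\right)}{-7} = \left(-37 + 31 \left(-36\right)\right) \left(- \frac{1}{7}\right) = \left(-37 - 1116\right) \left(- \frac{1}{7}\right) = \left(-1153\right) \left(- \frac{1}{7}\right) = \frac{1153}{7} \approx 164.71$)
$- B = \left(-1\right) \frac{1153}{7} = - \frac{1153}{7}$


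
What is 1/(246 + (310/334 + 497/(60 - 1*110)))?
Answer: 8350/1978851 ≈ 0.0042196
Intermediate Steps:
1/(246 + (310/334 + 497/(60 - 1*110))) = 1/(246 + (310*(1/334) + 497/(60 - 110))) = 1/(246 + (155/167 + 497/(-50))) = 1/(246 + (155/167 + 497*(-1/50))) = 1/(246 + (155/167 - 497/50)) = 1/(246 - 75249/8350) = 1/(1978851/8350) = 8350/1978851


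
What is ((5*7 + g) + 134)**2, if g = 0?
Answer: 28561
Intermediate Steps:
((5*7 + g) + 134)**2 = ((5*7 + 0) + 134)**2 = ((35 + 0) + 134)**2 = (35 + 134)**2 = 169**2 = 28561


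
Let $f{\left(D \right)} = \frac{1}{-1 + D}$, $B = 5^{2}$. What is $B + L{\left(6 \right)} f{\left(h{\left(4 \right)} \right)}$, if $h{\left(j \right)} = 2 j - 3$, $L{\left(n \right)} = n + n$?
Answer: $28$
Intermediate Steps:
$B = 25$
$L{\left(n \right)} = 2 n$
$h{\left(j \right)} = -3 + 2 j$
$B + L{\left(6 \right)} f{\left(h{\left(4 \right)} \right)} = 25 + \frac{2 \cdot 6}{-1 + \left(-3 + 2 \cdot 4\right)} = 25 + \frac{12}{-1 + \left(-3 + 8\right)} = 25 + \frac{12}{-1 + 5} = 25 + \frac{12}{4} = 25 + 12 \cdot \frac{1}{4} = 25 + 3 = 28$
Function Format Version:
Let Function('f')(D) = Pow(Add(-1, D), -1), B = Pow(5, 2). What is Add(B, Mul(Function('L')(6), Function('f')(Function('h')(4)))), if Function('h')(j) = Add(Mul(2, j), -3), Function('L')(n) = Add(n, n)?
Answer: 28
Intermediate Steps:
B = 25
Function('L')(n) = Mul(2, n)
Function('h')(j) = Add(-3, Mul(2, j))
Add(B, Mul(Function('L')(6), Function('f')(Function('h')(4)))) = Add(25, Mul(Mul(2, 6), Pow(Add(-1, Add(-3, Mul(2, 4))), -1))) = Add(25, Mul(12, Pow(Add(-1, Add(-3, 8)), -1))) = Add(25, Mul(12, Pow(Add(-1, 5), -1))) = Add(25, Mul(12, Pow(4, -1))) = Add(25, Mul(12, Rational(1, 4))) = Add(25, 3) = 28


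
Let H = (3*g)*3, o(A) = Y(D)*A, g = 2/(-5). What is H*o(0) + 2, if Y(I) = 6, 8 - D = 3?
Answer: 2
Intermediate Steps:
g = -⅖ (g = 2*(-⅕) = -⅖ ≈ -0.40000)
D = 5 (D = 8 - 1*3 = 8 - 3 = 5)
o(A) = 6*A
H = -18/5 (H = (3*(-⅖))*3 = -6/5*3 = -18/5 ≈ -3.6000)
H*o(0) + 2 = -108*0/5 + 2 = -18/5*0 + 2 = 0 + 2 = 2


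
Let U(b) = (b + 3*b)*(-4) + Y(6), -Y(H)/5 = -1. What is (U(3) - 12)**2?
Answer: 3025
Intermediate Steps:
Y(H) = 5 (Y(H) = -5*(-1) = 5)
U(b) = 5 - 16*b (U(b) = (b + 3*b)*(-4) + 5 = (4*b)*(-4) + 5 = -16*b + 5 = 5 - 16*b)
(U(3) - 12)**2 = ((5 - 16*3) - 12)**2 = ((5 - 48) - 12)**2 = (-43 - 12)**2 = (-55)**2 = 3025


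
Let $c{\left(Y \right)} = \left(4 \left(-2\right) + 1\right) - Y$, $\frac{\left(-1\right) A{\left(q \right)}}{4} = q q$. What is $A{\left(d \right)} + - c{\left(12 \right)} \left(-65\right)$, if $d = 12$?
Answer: $-1811$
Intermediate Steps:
$A{\left(q \right)} = - 4 q^{2}$ ($A{\left(q \right)} = - 4 q q = - 4 q^{2}$)
$c{\left(Y \right)} = -7 - Y$ ($c{\left(Y \right)} = \left(-8 + 1\right) - Y = -7 - Y$)
$A{\left(d \right)} + - c{\left(12 \right)} \left(-65\right) = - 4 \cdot 12^{2} + - (-7 - 12) \left(-65\right) = \left(-4\right) 144 + - (-7 - 12) \left(-65\right) = -576 + \left(-1\right) \left(-19\right) \left(-65\right) = -576 + 19 \left(-65\right) = -576 - 1235 = -1811$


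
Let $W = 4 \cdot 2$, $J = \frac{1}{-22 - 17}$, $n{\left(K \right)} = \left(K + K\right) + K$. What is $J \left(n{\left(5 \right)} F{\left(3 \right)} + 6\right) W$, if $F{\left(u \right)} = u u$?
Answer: $- \frac{376}{13} \approx -28.923$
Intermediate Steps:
$n{\left(K \right)} = 3 K$ ($n{\left(K \right)} = 2 K + K = 3 K$)
$F{\left(u \right)} = u^{2}$
$J = - \frac{1}{39}$ ($J = \frac{1}{-39} = - \frac{1}{39} \approx -0.025641$)
$W = 8$
$J \left(n{\left(5 \right)} F{\left(3 \right)} + 6\right) W = - \frac{3 \cdot 5 \cdot 3^{2} + 6}{39} \cdot 8 = - \frac{15 \cdot 9 + 6}{39} \cdot 8 = - \frac{135 + 6}{39} \cdot 8 = \left(- \frac{1}{39}\right) 141 \cdot 8 = \left(- \frac{47}{13}\right) 8 = - \frac{376}{13}$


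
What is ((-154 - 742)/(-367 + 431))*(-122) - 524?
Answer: 1184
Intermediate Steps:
((-154 - 742)/(-367 + 431))*(-122) - 524 = -896/64*(-122) - 524 = -896*1/64*(-122) - 524 = -14*(-122) - 524 = 1708 - 524 = 1184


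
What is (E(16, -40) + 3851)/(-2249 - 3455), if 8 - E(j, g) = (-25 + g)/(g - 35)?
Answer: -7234/10695 ≈ -0.67639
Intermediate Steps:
E(j, g) = 8 - (-25 + g)/(-35 + g) (E(j, g) = 8 - (-25 + g)/(g - 35) = 8 - (-25 + g)/(-35 + g))
(E(16, -40) + 3851)/(-2249 - 3455) = ((-255 + 7*(-40))/(-35 - 40) + 3851)/(-2249 - 3455) = ((-255 - 280)/(-75) + 3851)/(-5704) = (-1/75*(-535) + 3851)*(-1/5704) = (107/15 + 3851)*(-1/5704) = (57872/15)*(-1/5704) = -7234/10695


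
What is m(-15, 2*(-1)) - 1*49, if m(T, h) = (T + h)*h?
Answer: -15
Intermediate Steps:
m(T, h) = h*(T + h)
m(-15, 2*(-1)) - 1*49 = (2*(-1))*(-15 + 2*(-1)) - 1*49 = -2*(-15 - 2) - 49 = -2*(-17) - 49 = 34 - 49 = -15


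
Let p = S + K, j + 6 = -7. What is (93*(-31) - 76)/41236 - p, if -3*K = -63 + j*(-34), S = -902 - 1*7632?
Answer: 1071343639/123708 ≈ 8660.3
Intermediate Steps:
j = -13 (j = -6 - 7 = -13)
S = -8534 (S = -902 - 7632 = -8534)
K = -379/3 (K = -(-63 - 13*(-34))/3 = -(-63 + 442)/3 = -⅓*379 = -379/3 ≈ -126.33)
p = -25981/3 (p = -8534 - 379/3 = -25981/3 ≈ -8660.3)
(93*(-31) - 76)/41236 - p = (93*(-31) - 76)/41236 - 1*(-25981/3) = (-2883 - 76)*(1/41236) + 25981/3 = -2959*1/41236 + 25981/3 = -2959/41236 + 25981/3 = 1071343639/123708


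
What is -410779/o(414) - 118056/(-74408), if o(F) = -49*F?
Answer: 4120015981/188680086 ≈ 21.836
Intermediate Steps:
-410779/o(414) - 118056/(-74408) = -410779/((-49*414)) - 118056/(-74408) = -410779/(-20286) - 118056*(-1/74408) = -410779*(-1/20286) + 14757/9301 = 410779/20286 + 14757/9301 = 4120015981/188680086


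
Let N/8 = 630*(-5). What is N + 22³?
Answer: -14552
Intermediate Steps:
N = -25200 (N = 8*(630*(-5)) = 8*(-3150) = -25200)
N + 22³ = -25200 + 22³ = -25200 + 10648 = -14552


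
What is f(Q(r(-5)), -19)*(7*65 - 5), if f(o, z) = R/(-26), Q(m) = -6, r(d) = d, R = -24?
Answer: 5400/13 ≈ 415.38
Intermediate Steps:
f(o, z) = 12/13 (f(o, z) = -24/(-26) = -24*(-1/26) = 12/13)
f(Q(r(-5)), -19)*(7*65 - 5) = 12*(7*65 - 5)/13 = 12*(455 - 5)/13 = (12/13)*450 = 5400/13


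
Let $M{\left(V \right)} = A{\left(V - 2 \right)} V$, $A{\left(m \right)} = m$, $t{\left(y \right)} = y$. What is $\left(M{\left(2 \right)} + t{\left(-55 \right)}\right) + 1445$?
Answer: $1390$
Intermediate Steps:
$M{\left(V \right)} = V \left(-2 + V\right)$ ($M{\left(V \right)} = \left(V - 2\right) V = \left(-2 + V\right) V = V \left(-2 + V\right)$)
$\left(M{\left(2 \right)} + t{\left(-55 \right)}\right) + 1445 = \left(2 \left(-2 + 2\right) - 55\right) + 1445 = \left(2 \cdot 0 - 55\right) + 1445 = \left(0 - 55\right) + 1445 = -55 + 1445 = 1390$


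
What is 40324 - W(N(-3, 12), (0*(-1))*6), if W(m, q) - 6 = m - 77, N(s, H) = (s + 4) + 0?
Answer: 40394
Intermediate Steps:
N(s, H) = 4 + s (N(s, H) = (4 + s) + 0 = 4 + s)
W(m, q) = -71 + m (W(m, q) = 6 + (m - 77) = 6 + (-77 + m) = -71 + m)
40324 - W(N(-3, 12), (0*(-1))*6) = 40324 - (-71 + (4 - 3)) = 40324 - (-71 + 1) = 40324 - 1*(-70) = 40324 + 70 = 40394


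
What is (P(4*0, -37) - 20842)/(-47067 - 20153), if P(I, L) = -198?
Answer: 1052/3361 ≈ 0.31300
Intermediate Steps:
(P(4*0, -37) - 20842)/(-47067 - 20153) = (-198 - 20842)/(-47067 - 20153) = -21040/(-67220) = -21040*(-1/67220) = 1052/3361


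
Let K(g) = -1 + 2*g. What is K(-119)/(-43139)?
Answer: 239/43139 ≈ 0.0055402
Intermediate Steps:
K(-119)/(-43139) = (-1 + 2*(-119))/(-43139) = (-1 - 238)*(-1/43139) = -239*(-1/43139) = 239/43139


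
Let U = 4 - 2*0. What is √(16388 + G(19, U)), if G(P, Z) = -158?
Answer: √16230 ≈ 127.40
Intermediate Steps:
U = 4 (U = 4 + 0 = 4)
√(16388 + G(19, U)) = √(16388 - 158) = √16230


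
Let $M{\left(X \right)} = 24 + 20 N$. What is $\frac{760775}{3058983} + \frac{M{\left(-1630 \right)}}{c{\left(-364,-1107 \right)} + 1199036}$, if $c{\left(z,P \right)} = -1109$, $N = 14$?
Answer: $\frac{33788253491}{135719938083} \approx 0.24896$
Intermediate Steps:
$M{\left(X \right)} = 304$ ($M{\left(X \right)} = 24 + 20 \cdot 14 = 24 + 280 = 304$)
$\frac{760775}{3058983} + \frac{M{\left(-1630 \right)}}{c{\left(-364,-1107 \right)} + 1199036} = \frac{760775}{3058983} + \frac{304}{-1109 + 1199036} = 760775 \cdot \frac{1}{3058983} + \frac{304}{1197927} = \frac{760775}{3058983} + 304 \cdot \frac{1}{1197927} = \frac{760775}{3058983} + \frac{304}{1197927} = \frac{33788253491}{135719938083}$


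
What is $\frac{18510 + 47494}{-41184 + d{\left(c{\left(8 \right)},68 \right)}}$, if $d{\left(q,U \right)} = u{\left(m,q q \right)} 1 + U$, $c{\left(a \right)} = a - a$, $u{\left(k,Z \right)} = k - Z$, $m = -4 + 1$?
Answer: $- \frac{66004}{41119} \approx -1.6052$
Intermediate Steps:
$m = -3$
$c{\left(a \right)} = 0$
$d{\left(q,U \right)} = -3 + U - q^{2}$ ($d{\left(q,U \right)} = \left(-3 - q q\right) 1 + U = \left(-3 - q^{2}\right) 1 + U = \left(-3 - q^{2}\right) + U = -3 + U - q^{2}$)
$\frac{18510 + 47494}{-41184 + d{\left(c{\left(8 \right)},68 \right)}} = \frac{18510 + 47494}{-41184 - -65} = \frac{66004}{-41184 - -65} = \frac{66004}{-41184 + \left(-3 + 68 + 0\right)} = \frac{66004}{-41184 + 65} = \frac{66004}{-41119} = 66004 \left(- \frac{1}{41119}\right) = - \frac{66004}{41119}$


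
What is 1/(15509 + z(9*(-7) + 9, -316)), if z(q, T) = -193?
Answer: 1/15316 ≈ 6.5291e-5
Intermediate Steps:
1/(15509 + z(9*(-7) + 9, -316)) = 1/(15509 - 193) = 1/15316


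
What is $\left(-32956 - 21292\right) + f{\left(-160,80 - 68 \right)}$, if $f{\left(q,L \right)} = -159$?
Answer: $-54407$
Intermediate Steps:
$\left(-32956 - 21292\right) + f{\left(-160,80 - 68 \right)} = \left(-32956 - 21292\right) - 159 = -54248 - 159 = -54407$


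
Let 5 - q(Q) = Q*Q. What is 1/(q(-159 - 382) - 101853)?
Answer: -1/394529 ≈ -2.5347e-6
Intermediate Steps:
q(Q) = 5 - Q**2 (q(Q) = 5 - Q*Q = 5 - Q**2)
1/(q(-159 - 382) - 101853) = 1/((5 - (-159 - 382)**2) - 101853) = 1/((5 - 1*(-541)**2) - 101853) = 1/((5 - 1*292681) - 101853) = 1/((5 - 292681) - 101853) = 1/(-292676 - 101853) = 1/(-394529) = -1/394529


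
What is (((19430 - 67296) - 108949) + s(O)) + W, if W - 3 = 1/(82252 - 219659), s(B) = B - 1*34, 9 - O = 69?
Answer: -21559982743/137407 ≈ -1.5691e+5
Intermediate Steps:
O = -60 (O = 9 - 1*69 = 9 - 69 = -60)
s(B) = -34 + B (s(B) = B - 34 = -34 + B)
W = 412220/137407 (W = 3 + 1/(82252 - 219659) = 3 + 1/(-137407) = 3 - 1/137407 = 412220/137407 ≈ 3.0000)
(((19430 - 67296) - 108949) + s(O)) + W = (((19430 - 67296) - 108949) + (-34 - 60)) + 412220/137407 = ((-47866 - 108949) - 94) + 412220/137407 = (-156815 - 94) + 412220/137407 = -156909 + 412220/137407 = -21559982743/137407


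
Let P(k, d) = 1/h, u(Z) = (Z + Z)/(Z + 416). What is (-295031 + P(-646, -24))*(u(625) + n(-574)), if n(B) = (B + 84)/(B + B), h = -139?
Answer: -949604747475/1977553 ≈ -4.8019e+5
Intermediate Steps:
u(Z) = 2*Z/(416 + Z) (u(Z) = (2*Z)/(416 + Z) = 2*Z/(416 + Z))
P(k, d) = -1/139 (P(k, d) = 1/(-139) = -1/139)
n(B) = (84 + B)/(2*B) (n(B) = (84 + B)/((2*B)) = (84 + B)*(1/(2*B)) = (84 + B)/(2*B))
(-295031 + P(-646, -24))*(u(625) + n(-574)) = (-295031 - 1/139)*(2*625/(416 + 625) + (½)*(84 - 574)/(-574)) = -41009310*(2*625/1041 + (½)*(-1/574)*(-490))/139 = -41009310*(2*625*(1/1041) + 35/82)/139 = -41009310*(1250/1041 + 35/82)/139 = -41009310/139*138935/85362 = -949604747475/1977553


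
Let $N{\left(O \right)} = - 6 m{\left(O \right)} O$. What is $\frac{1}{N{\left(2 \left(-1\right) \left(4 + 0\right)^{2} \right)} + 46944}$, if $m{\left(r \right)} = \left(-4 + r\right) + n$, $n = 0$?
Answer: $\frac{1}{40032} \approx 2.498 \cdot 10^{-5}$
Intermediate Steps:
$m{\left(r \right)} = -4 + r$ ($m{\left(r \right)} = \left(-4 + r\right) + 0 = -4 + r$)
$N{\left(O \right)} = O \left(24 - 6 O\right)$ ($N{\left(O \right)} = - 6 \left(-4 + O\right) O = \left(24 - 6 O\right) O = O \left(24 - 6 O\right)$)
$\frac{1}{N{\left(2 \left(-1\right) \left(4 + 0\right)^{2} \right)} + 46944} = \frac{1}{6 \cdot 2 \left(-1\right) \left(4 + 0\right)^{2} \left(4 - 2 \left(-1\right) \left(4 + 0\right)^{2}\right) + 46944} = \frac{1}{6 \left(- 2 \cdot 4^{2}\right) \left(4 - - 2 \cdot 4^{2}\right) + 46944} = \frac{1}{6 \left(\left(-2\right) 16\right) \left(4 - \left(-2\right) 16\right) + 46944} = \frac{1}{6 \left(-32\right) \left(4 - -32\right) + 46944} = \frac{1}{6 \left(-32\right) \left(4 + 32\right) + 46944} = \frac{1}{6 \left(-32\right) 36 + 46944} = \frac{1}{-6912 + 46944} = \frac{1}{40032}$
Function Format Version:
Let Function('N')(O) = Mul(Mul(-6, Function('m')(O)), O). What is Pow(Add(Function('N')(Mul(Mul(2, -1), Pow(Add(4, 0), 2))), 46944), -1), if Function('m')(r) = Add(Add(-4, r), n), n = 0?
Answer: Rational(1, 40032) ≈ 2.4980e-5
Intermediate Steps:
Function('m')(r) = Add(-4, r) (Function('m')(r) = Add(Add(-4, r), 0) = Add(-4, r))
Function('N')(O) = Mul(O, Add(24, Mul(-6, O))) (Function('N')(O) = Mul(Mul(-6, Add(-4, O)), O) = Mul(Add(24, Mul(-6, O)), O) = Mul(O, Add(24, Mul(-6, O))))
Pow(Add(Function('N')(Mul(Mul(2, -1), Pow(Add(4, 0), 2))), 46944), -1) = Pow(Add(Mul(6, Mul(Mul(2, -1), Pow(Add(4, 0), 2)), Add(4, Mul(-1, Mul(Mul(2, -1), Pow(Add(4, 0), 2))))), 46944), -1) = Pow(Add(Mul(6, Mul(-2, Pow(4, 2)), Add(4, Mul(-1, Mul(-2, Pow(4, 2))))), 46944), -1) = Pow(Add(Mul(6, Mul(-2, 16), Add(4, Mul(-1, Mul(-2, 16)))), 46944), -1) = Pow(Add(Mul(6, -32, Add(4, Mul(-1, -32))), 46944), -1) = Pow(Add(Mul(6, -32, Add(4, 32)), 46944), -1) = Pow(Add(Mul(6, -32, 36), 46944), -1) = Pow(Add(-6912, 46944), -1) = Pow(40032, -1) = Rational(1, 40032)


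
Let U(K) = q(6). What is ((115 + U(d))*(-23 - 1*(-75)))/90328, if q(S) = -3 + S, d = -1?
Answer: 767/11291 ≈ 0.067930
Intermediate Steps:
U(K) = 3 (U(K) = -3 + 6 = 3)
((115 + U(d))*(-23 - 1*(-75)))/90328 = ((115 + 3)*(-23 - 1*(-75)))/90328 = (118*(-23 + 75))*(1/90328) = (118*52)*(1/90328) = 6136*(1/90328) = 767/11291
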